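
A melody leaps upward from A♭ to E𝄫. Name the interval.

diminished fifth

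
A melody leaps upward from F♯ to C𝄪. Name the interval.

Counting letters F–G–A–B–C gives a fifth.
F#→C## = 8 semitones, 1 wider than the perfect fifth (7), so augmented.

augmented fifth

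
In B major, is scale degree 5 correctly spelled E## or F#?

F#

Each scale degree takes a distinct letter name. Degree 5 of a scale on B must use the letter F.
F# and E## are enharmonically the same pitch, but only F# uses the letter F, so it is the correct spelling here.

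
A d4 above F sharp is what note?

A fourth above F lands on the letter B.
A diminished fourth spans 4 semitones, so F# moves to pitch class 10. On the letter B that is Bb.

Bb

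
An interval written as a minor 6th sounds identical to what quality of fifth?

augmented

A minor sixth spans 8 semitones.
A fifth spanning 8 semitones is augmented (the perfect fifth is 7).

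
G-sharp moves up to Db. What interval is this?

Counting letters G–A–B–C–D gives a fifth.
G#→Db = 5 semitones, 2 narrower than the perfect fifth (7), so doubly diminished.

doubly diminished fifth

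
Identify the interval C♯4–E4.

minor third

The letter names run C→E, a span of 2 letter steps, so the interval is some kind of third.
C# to E is 3 semitones. A major third is 4, so 3 makes it minor.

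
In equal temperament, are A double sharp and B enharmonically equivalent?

A## is pitch class 11; B is pitch class 11.
All spellings map to pitch class 11, so they are enharmonically equivalent.

Yes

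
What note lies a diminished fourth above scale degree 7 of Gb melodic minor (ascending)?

Bbb

Scale degree 7 of Gb melodic minor (ascending) is F.
A diminished fourth (4 semitones) above F lands on the letter B, giving Bbb.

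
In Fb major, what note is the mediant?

Degree 3 takes the letter 2 steps above F, which is A.
In major, degree 3 sits 4 semitones above the tonic. Fb + 4 semitones is pitch class 8, spelled on A as Ab.

Ab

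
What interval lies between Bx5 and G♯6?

diminished sixth

The letter names run B→G, a span of 5 letter steps, so the interval is some kind of sixth.
B## to G# is 7 semitones. A major sixth is 9, so 7 makes it diminished.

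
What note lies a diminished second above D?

Ebb

A second above D lands on the letter E.
A diminished second spans 0 semitones, so D moves to pitch class 2. On the letter E that is Ebb.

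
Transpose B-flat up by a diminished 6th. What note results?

A sixth above B lands on the letter G.
A diminished sixth spans 7 semitones, so Bb moves to pitch class 5. On the letter G that is Gbb.

Gbb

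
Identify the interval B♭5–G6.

major sixth

Counting letters B–C–D–E–F–G gives a sixth.
Bb→G = 9 semitones, exactly the major sixth.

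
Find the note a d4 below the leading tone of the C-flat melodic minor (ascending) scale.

The leading tone of Cb melodic minor (ascending) is Bb.
A diminished fourth (4 semitones) below Bb lands on the letter F, giving F#.

F#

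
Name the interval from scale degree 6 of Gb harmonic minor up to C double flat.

Scale degree 6 of Gb harmonic minor is Ebb.
Ebb up to Cbb: letters E→C make it a sixth; 8 semitones makes it minor.

minor sixth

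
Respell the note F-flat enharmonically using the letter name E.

Fb is pitch class 4. The letter E alone is pitch class 4.
Pitch class 4 on E needs no accidental: E.

E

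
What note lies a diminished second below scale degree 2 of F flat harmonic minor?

F#

Scale degree 2 of Fb harmonic minor is Gb.
A diminished second (0 semitones) below Gb lands on the letter F, giving F#.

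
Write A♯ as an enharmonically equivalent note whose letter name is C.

Plain C sits 2 semitones above A#, so on the letter C the same pitch needs a double flat: Cbb.

Cbb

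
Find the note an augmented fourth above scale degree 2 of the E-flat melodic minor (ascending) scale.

B

Scale degree 2 of Eb melodic minor (ascending) is F.
An augmented fourth (6 semitones) above F lands on the letter B, giving B.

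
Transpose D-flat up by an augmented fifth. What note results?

A

D up a perfect fifth is A, so the target letter is A.
From Db, an augmented fifth is 8 semitones up: A.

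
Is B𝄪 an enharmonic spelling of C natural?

B## is pitch class 1; C is pitch class 0.
The pitch classes differ (1 vs. 0), so they are not enharmonic equivalents.

No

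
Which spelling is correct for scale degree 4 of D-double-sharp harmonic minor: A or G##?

G##

Each scale degree takes a distinct letter name. Degree 4 of a scale on D must use the letter G.
G## and A are enharmonically the same pitch, but only G## uses the letter G, so it is the correct spelling here.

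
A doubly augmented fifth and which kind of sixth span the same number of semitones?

major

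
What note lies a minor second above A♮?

A up a major second is B, so the target letter is B.
From A, a minor second is 1 semitone up: Bb.

Bb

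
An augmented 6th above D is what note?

B#

A sixth above D lands on the letter B.
An augmented sixth spans 10 semitones, so D moves to pitch class 0. On the letter B that is B#.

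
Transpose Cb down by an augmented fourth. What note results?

Gbb

C down a perfect fourth is G, so the target letter is G.
From Cb, an augmented fourth is 6 semitones down: Gbb.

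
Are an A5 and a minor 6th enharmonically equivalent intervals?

An augmented fifth spans 8 semitones; a minor sixth spans 8.
They are enharmonically equivalent.

Yes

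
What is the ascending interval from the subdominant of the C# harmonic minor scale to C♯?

perfect fifth

The subdominant of C# harmonic minor is F#.
F# up to C#: letters F→C make it a fifth; 7 semitones makes it perfect.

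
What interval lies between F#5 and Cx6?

augmented fifth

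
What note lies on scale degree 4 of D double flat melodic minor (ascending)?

Gbb

The Dbb melodic minor (ascending) scale runs Dbb Ebb Fbb Gbb Abb Bbb Cb.
Degree 4 is Gbb.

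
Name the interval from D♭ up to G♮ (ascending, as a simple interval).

augmented fourth

The letter names run D→G, a span of 3 letter steps, so the interval is some kind of fourth.
Db to G is 6 semitones. A perfect fourth is 5, so 6 makes it augmented.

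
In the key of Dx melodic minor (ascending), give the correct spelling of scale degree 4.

Degree 4 takes the letter 3 steps above D, which is G.
In melodic minor (ascending), degree 4 sits 5 semitones above the tonic. D## + 5 semitones is pitch class 9, spelled on G as G##.

G##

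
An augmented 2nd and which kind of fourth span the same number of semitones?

doubly diminished

An augmented second spans 3 semitones.
A fourth spanning 3 semitones is doubly diminished (the perfect fourth is 5).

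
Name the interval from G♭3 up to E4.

augmented sixth

The letter names run G→E, a span of 5 letter steps, so the interval is some kind of sixth.
Gb to E is 10 semitones. A major sixth is 9, so 10 makes it augmented.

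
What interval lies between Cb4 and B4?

augmented seventh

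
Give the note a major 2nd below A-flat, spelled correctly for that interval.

Gb

A second below A lands on the letter G.
A major second spans 2 semitones, so Ab moves to pitch class 6. On the letter G that is Gb.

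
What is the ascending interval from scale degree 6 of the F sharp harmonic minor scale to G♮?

Scale degree 6 of F# harmonic minor is D.
D up to G: letters D→G make it a fourth; 5 semitones makes it perfect.

perfect fourth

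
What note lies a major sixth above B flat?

B up a major sixth is G#, so the target letter is G.
From Bb, a major sixth is 9 semitones up: G.

G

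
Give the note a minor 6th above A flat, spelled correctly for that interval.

Fb

A sixth above A lands on the letter F.
A minor sixth spans 8 semitones, so Ab moves to pitch class 4. On the letter F that is Fb.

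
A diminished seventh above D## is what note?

C#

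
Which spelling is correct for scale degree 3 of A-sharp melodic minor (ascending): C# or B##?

C#

Each scale degree takes a distinct letter name. Degree 3 of a scale on A must use the letter C.
C# and B## are enharmonically the same pitch, but only C# uses the letter C, so it is the correct spelling here.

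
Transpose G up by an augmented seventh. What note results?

F##

A seventh above G lands on the letter F.
An augmented seventh spans 12 semitones, so G moves to pitch class 7. On the letter F that is F##.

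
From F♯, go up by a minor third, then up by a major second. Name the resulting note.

B

A minor third up from F# is A (letter A, 3 semitones up).
A major second up from A is B (letter B, 2 semitones up).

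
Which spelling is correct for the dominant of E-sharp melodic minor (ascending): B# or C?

Each scale degree takes a distinct letter name. Degree 5 of a scale on E must use the letter B.
B# and C are enharmonically the same pitch, but only B# uses the letter B, so it is the correct spelling here.

B#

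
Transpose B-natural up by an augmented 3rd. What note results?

D##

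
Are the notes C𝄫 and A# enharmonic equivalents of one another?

Yes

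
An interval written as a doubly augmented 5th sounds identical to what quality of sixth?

major

A doubly augmented fifth spans 9 semitones.
A sixth spanning 9 semitones is major (the major sixth is 9).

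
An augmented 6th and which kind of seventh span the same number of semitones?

minor

An augmented sixth spans 10 semitones.
A seventh spanning 10 semitones is minor (the major seventh is 11).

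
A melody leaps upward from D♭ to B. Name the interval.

augmented sixth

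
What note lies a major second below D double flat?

Cbb

A second below D lands on the letter C.
A major second spans 2 semitones, so Dbb moves to pitch class 10. On the letter C that is Cbb.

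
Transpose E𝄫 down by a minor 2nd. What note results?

Db

A second below E lands on the letter D.
A minor second spans 1 semitone, so Ebb moves to pitch class 1. On the letter D that is Db.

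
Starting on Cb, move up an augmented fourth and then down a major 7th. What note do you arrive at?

Gb

An augmented fourth up from Cb is F (letter F, 6 semitones up).
A major seventh down from F is Gb (letter G, 11 semitones down).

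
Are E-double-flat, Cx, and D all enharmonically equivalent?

Ebb = pitch class 2 and C## = pitch class 2 and D = pitch class 2 — the same pitch class, so they are enharmonic equivalents.

Yes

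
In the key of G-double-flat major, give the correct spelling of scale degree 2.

Abb

Degree 2 takes the letter 1 step above G, which is A.
In major, degree 2 sits 2 semitones above the tonic. Gbb + 2 semitones is pitch class 7, spelled on A as Abb.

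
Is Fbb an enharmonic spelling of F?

Two spellings are enharmonically equivalent only if they share a pitch class.
Here Fbb → 3, F → 5; 3 ≠ 5, so they are not.

No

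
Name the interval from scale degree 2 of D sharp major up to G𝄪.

Scale degree 2 of D# major is E#.
E# up to G##: letters E→G make it a third; 4 semitones makes it major.

major third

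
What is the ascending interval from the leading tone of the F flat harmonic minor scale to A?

The leading tone of Fb harmonic minor is Eb.
Eb up to A: letters E→A make it a fourth; 6 semitones makes it augmented.

augmented fourth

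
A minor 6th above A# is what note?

A up a major sixth is F#, so the target letter is F.
From A#, a minor sixth is 8 semitones up: F#.

F#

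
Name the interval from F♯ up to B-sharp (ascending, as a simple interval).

augmented fourth

The letter names run F→B, a span of 3 letter steps, so the interval is some kind of fourth.
F# to B# is 6 semitones. A perfect fourth is 5, so 6 makes it augmented.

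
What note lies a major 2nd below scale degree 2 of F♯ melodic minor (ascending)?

Scale degree 2 of F# melodic minor (ascending) is G#.
A major second (2 semitones) below G# lands on the letter F, giving F#.

F#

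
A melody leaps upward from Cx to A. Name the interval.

diminished sixth

The letter names run C→A, a span of 5 letter steps, so the interval is some kind of sixth.
C## to A is 7 semitones. A major sixth is 9, so 7 makes it diminished.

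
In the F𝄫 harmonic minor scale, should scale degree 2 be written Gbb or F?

Gbb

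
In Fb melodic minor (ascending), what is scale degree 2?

Gb

The Fb melodic minor (ascending) scale runs Fb Gb Abb Bbb Cb Db Eb.
Degree 2 is Gb.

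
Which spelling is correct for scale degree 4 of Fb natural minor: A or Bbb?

Each scale degree takes a distinct letter name. Degree 4 of a scale on F must use the letter B.
Bbb and A are enharmonically the same pitch, but only Bbb uses the letter B, so it is the correct spelling here.

Bbb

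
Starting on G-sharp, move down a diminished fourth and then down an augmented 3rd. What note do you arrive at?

B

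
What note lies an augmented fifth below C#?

F

C down a perfect fifth is F, so the target letter is F.
From C#, an augmented fifth is 8 semitones down: F.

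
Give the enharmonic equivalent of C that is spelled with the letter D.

Plain D sits 2 semitones above C, so on the letter D the same pitch needs a double flat: Dbb.

Dbb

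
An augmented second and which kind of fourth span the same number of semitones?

An augmented second spans 3 semitones.
A fourth spanning 3 semitones is doubly diminished (the perfect fourth is 5).

doubly diminished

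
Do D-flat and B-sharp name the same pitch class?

Two spellings are enharmonically equivalent only if they share a pitch class.
Here Db → 1, B# → 0; 0 ≠ 1, so they are not.

No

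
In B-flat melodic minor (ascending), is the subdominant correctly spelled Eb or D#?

Eb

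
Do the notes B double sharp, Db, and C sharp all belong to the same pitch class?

B## = pitch class 1 and Db = pitch class 1 and C# = pitch class 1 — the same pitch class, so they are enharmonic equivalents.

Yes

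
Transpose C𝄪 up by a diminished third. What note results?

C up a major third is E, so the target letter is E.
From C##, a diminished third is 2 semitones up: E.

E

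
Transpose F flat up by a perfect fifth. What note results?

Cb

A fifth above F lands on the letter C.
A perfect fifth spans 7 semitones, so Fb moves to pitch class 11. On the letter C that is Cb.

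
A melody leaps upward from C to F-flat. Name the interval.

diminished fourth

Counting letters C–D–E–F gives a fourth.
C→Fb = 4 semitones, 1 narrower than the perfect fourth (5), so diminished.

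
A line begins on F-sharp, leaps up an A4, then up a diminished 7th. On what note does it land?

An augmented fourth up from F# is B# (letter B, 6 semitones up).
A diminished seventh up from B# is A (letter A, 9 semitones up).

A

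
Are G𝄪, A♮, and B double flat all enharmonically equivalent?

Yes

G## = pitch class 9 and A = pitch class 9 and Bbb = pitch class 9 — the same pitch class, so they are enharmonic equivalents.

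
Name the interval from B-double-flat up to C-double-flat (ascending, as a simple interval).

The letter names run B→C, a span of 1 letter step, so the interval is some kind of second.
Bbb to Cbb is 1 semitone. A major second is 2, so 1 makes it minor.

minor second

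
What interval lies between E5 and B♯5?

The letter names run E→B, a span of 4 letter steps, so the interval is some kind of fifth.
E to B# is 8 semitones. A perfect fifth is 7, so 8 makes it augmented.

augmented fifth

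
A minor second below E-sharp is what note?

E down a major second is D, so the target letter is D.
From E#, a minor second is 1 semitone down: D##.

D##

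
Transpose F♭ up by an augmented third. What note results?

F up a major third is A, so the target letter is A.
From Fb, an augmented third is 5 semitones up: A.

A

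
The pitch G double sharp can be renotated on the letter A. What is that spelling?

A

G## is pitch class 9. The letter A alone is pitch class 9.
Pitch class 9 on A needs no accidental: A.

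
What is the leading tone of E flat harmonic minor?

The Eb harmonic minor scale runs Eb F Gb Ab Bb Cb D.
Degree 7 is D.

D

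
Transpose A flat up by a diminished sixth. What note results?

Fbb

A up a major sixth is F#, so the target letter is F.
From Ab, a diminished sixth is 7 semitones up: Fbb.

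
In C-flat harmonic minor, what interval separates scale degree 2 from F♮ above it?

major third

Scale degree 2 of Cb harmonic minor is Db.
Db up to F: letters D→F make it a third; 4 semitones makes it major.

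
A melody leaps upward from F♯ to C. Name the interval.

The letter names run F→C, a span of 4 letter steps, so the interval is some kind of fifth.
F# to C is 6 semitones. A perfect fifth is 7, so 6 makes it diminished.

diminished fifth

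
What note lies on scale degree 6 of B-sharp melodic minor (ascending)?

The B# melodic minor (ascending) scale runs B# C## D# E# F## G## A##.
Degree 6 is G##.

G##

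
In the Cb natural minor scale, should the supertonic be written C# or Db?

Each scale degree takes a distinct letter name. Degree 2 of a scale on C must use the letter D.
Db and C# are enharmonically the same pitch, but only Db uses the letter D, so it is the correct spelling here.

Db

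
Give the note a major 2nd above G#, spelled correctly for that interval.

A#

A second above G lands on the letter A.
A major second spans 2 semitones, so G# moves to pitch class 10. On the letter A that is A#.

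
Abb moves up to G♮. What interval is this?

The letter names run A→G, a span of 6 letter steps, so the interval is some kind of seventh.
Abb to G is 12 semitones. A major seventh is 11, so 12 makes it augmented.

augmented seventh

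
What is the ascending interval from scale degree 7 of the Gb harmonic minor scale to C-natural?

Scale degree 7 of Gb harmonic minor is F.
F up to C: letters F→C make it a fifth; 7 semitones makes it perfect.

perfect fifth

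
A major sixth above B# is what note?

A sixth above B lands on the letter G.
A major sixth spans 9 semitones, so B# moves to pitch class 9. On the letter G that is G##.

G##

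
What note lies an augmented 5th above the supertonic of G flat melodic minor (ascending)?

E

The supertonic of Gb melodic minor (ascending) is Ab.
An augmented fifth (8 semitones) above Ab lands on the letter E, giving E.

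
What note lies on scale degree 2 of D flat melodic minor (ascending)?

The Db melodic minor (ascending) scale runs Db Eb Fb Gb Ab Bb C.
Degree 2 is Eb.

Eb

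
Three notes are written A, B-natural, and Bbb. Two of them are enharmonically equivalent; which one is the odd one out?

In 12-tone equal temperament, enharmonic equivalents share a pitch class. A is pitch class 9; B is pitch class 11; Bbb is pitch class 9.
A and Bbb share pitch class 9, while B is pitch class 11.

B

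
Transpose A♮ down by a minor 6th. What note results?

C#

A down a major sixth is C, so the target letter is C.
From A, a minor sixth is 8 semitones down: C#.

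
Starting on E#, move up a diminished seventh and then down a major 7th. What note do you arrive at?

Eb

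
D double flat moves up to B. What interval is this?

doubly augmented sixth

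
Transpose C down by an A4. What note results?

Gb

C down a perfect fourth is G, so the target letter is G.
From C, an augmented fourth is 6 semitones down: Gb.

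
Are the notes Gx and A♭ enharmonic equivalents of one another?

No

G## is pitch class 9; Ab is pitch class 8.
The pitch classes differ (9 vs. 8), so they are not enharmonic equivalents.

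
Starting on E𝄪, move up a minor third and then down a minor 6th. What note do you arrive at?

B##

A minor third up from E## is G## (letter G, 3 semitones up).
A minor sixth down from G## is B## (letter B, 8 semitones down).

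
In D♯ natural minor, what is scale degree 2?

The D# natural minor scale runs D# E# F# G# A# B C#.
Degree 2 is E#.

E#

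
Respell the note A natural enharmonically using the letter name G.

G##

Plain G sits 2 semitones below A, so on the letter G the same pitch needs a double sharp: G##.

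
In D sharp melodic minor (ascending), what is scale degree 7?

The D# melodic minor (ascending) scale runs D# E# F# G# A# B# C##.
Degree 7 is C##.

C##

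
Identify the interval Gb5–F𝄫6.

Counting letters G–A–B–C–D–E–F gives a seventh.
Gb→Fbb = 9 semitones, 2 narrower than the major seventh (11), so diminished.

diminished seventh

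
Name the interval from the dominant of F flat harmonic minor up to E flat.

The dominant of Fb harmonic minor is Cb.
Cb up to Eb: letters C→E make it a third; 4 semitones makes it major.

major third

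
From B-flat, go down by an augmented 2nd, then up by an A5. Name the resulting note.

An augmented second down from Bb is Abb (letter A, 3 semitones down).
An augmented fifth up from Abb is Eb (letter E, 8 semitones up).

Eb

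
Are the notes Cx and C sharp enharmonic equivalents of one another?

Two spellings are enharmonically equivalent only if they share a pitch class.
Here C## → 2, C# → 1; 1 ≠ 2, so they are not.

No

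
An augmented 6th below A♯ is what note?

A down a major sixth is C, so the target letter is C.
From A#, an augmented sixth is 10 semitones down: C.

C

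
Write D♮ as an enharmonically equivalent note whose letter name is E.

Ebb

D is pitch class 2. The letter E alone is pitch class 4.
To reach pitch class 2 from E requires an offset of -2 semitones, i.e. double flat: Ebb.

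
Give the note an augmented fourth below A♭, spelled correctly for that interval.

Ebb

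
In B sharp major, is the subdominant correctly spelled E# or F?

E#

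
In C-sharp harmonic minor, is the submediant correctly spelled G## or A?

Each scale degree takes a distinct letter name. Degree 6 of a scale on C must use the letter A.
A and G## are enharmonically the same pitch, but only A uses the letter A, so it is the correct spelling here.

A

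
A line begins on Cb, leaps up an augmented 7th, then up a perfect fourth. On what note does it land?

An augmented seventh up from Cb is B (letter B, 12 semitones up).
A perfect fourth up from B is E (letter E, 5 semitones up).

E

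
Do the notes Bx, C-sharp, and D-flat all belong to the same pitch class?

B## = pitch class 1 and C# = pitch class 1 and Db = pitch class 1 — the same pitch class, so they are enharmonic equivalents.

Yes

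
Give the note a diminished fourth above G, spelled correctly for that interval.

G up a perfect fourth is C, so the target letter is C.
From G, a diminished fourth is 4 semitones up: Cb.

Cb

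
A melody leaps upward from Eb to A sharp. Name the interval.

doubly augmented fourth

The letter names run E→A, a span of 3 letter steps, so the interval is some kind of fourth.
Eb to A# is 7 semitones. A perfect fourth is 5, so 7 makes it doubly augmented.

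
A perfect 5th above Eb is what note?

Bb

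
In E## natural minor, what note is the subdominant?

A##

Degree 4 takes the letter 3 steps above E, which is A.
In natural minor, degree 4 sits 5 semitones above the tonic. E## + 5 semitones is pitch class 11, spelled on A as A##.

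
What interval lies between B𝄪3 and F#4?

doubly diminished fifth

Counting letters B–C–D–E–F gives a fifth.
B##→F# = 5 semitones, 2 narrower than the perfect fifth (7), so doubly diminished.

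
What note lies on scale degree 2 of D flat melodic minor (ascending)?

The Db melodic minor (ascending) scale runs Db Eb Fb Gb Ab Bb C.
Degree 2 is Eb.

Eb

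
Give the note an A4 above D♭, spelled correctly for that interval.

G

D up a perfect fourth is G, so the target letter is G.
From Db, an augmented fourth is 6 semitones up: G.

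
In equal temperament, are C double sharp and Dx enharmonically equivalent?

No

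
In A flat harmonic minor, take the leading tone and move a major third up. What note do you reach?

B

The leading tone of Ab harmonic minor is G.
A major third (4 semitones) above G lands on the letter B, giving B.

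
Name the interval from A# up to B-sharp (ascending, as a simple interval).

major second

The letter names run A→B, a span of 1 letter step, so the interval is some kind of second.
A# to B# is 2 semitones. A major second is 2, so 2 makes it major.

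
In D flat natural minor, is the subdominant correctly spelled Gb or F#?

Gb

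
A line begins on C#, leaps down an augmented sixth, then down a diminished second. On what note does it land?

D#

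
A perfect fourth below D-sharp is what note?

A#

A fourth below D lands on the letter A.
A perfect fourth spans 5 semitones, so D# moves to pitch class 10. On the letter A that is A#.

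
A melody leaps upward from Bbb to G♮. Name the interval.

Counting letters B–C–D–E–F–G gives a sixth.
Bbb→G = 10 semitones, 1 wider than the major sixth (9), so augmented.

augmented sixth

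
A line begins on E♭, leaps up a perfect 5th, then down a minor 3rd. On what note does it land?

G

A perfect fifth up from Eb is Bb (letter B, 7 semitones up).
A minor third down from Bb is G (letter G, 3 semitones down).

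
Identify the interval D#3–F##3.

major third

Counting letters D–E–F gives a third.
D#→F## = 4 semitones, exactly the major third.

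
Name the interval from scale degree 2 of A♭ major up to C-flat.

minor second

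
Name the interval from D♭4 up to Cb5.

minor seventh

Counting letters D–E–F–G–A–B–C gives a seventh.
Db→Cb = 10 semitones, 1 narrower than the major seventh (11), so minor.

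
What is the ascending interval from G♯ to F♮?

diminished seventh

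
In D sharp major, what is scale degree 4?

G#

The D# major scale runs D# E# F## G# A# B# C##.
Degree 4 is G#.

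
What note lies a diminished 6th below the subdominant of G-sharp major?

E##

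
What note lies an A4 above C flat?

F

C up a perfect fourth is F, so the target letter is F.
From Cb, an augmented fourth is 6 semitones up: F.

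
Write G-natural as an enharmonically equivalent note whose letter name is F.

F##

Plain F sits 2 semitones below G, so on the letter F the same pitch needs a double sharp: F##.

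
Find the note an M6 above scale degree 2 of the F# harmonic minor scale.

Scale degree 2 of F# harmonic minor is G#.
A major sixth (9 semitones) above G# lands on the letter E, giving E#.

E#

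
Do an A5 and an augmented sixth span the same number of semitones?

An augmented fifth spans 8 semitones; an augmented sixth spans 10.
The spans differ, so they are not enharmonic equivalents.

No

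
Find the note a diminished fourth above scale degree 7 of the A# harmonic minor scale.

Scale degree 7 of A# harmonic minor is G##.
A diminished fourth (4 semitones) above G## lands on the letter C, giving C#.

C#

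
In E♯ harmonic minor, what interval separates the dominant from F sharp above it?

diminished fifth

The dominant of E# harmonic minor is B#.
B# up to F#: letters B→F make it a fifth; 6 semitones makes it diminished.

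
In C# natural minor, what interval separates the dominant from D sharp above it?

perfect fifth

The dominant of C# natural minor is G#.
G# up to D#: letters G→D make it a fifth; 7 semitones makes it perfect.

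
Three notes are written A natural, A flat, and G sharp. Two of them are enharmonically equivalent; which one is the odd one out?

A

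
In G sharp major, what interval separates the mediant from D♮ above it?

diminished third

The mediant of G# major is B#.
B# up to D: letters B→D make it a third; 2 semitones makes it diminished.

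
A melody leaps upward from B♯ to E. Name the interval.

Counting letters B–C–D–E gives a fourth.
B#→E = 4 semitones, 1 narrower than the perfect fourth (5), so diminished.

diminished fourth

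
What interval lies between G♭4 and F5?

The letter names run G→F, a span of 6 letter steps, so the interval is some kind of seventh.
Gb to F is 11 semitones. A major seventh is 11, so 11 makes it major.

major seventh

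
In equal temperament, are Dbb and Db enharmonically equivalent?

Two spellings are enharmonically equivalent only if they share a pitch class.
Here Dbb → 0, Db → 1; 0 ≠ 1, so they are not.

No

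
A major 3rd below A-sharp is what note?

F#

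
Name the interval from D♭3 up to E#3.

The letter names run D→E, a span of 1 letter step, so the interval is some kind of second.
Db to E# is 4 semitones. A major second is 2, so 4 makes it doubly augmented.

doubly augmented second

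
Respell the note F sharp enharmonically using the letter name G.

Gb

F# is pitch class 6. The letter G alone is pitch class 7.
To reach pitch class 6 from G requires an offset of -1 semitone, i.e. flat: Gb.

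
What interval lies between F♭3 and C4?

augmented fifth

The letter names run F→C, a span of 4 letter steps, so the interval is some kind of fifth.
Fb to C is 8 semitones. A perfect fifth is 7, so 8 makes it augmented.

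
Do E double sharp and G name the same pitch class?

Two spellings are enharmonically equivalent only if they share a pitch class.
Here E## → 6, G → 7; 6 ≠ 7, so they are not.

No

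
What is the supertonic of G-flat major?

The Gb major scale runs Gb Ab Bb Cb Db Eb F.
Degree 2 is Ab.

Ab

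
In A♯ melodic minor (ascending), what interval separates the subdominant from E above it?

The subdominant of A# melodic minor (ascending) is D#.
D# up to E: letters D→E make it a second; 1 semitone makes it minor.

minor second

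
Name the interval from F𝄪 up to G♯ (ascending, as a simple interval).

Counting letters F–G gives a second.
F##→G# = 1 semitone, 1 narrower than the major second (2), so minor.

minor second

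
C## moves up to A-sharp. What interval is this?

The letter names run C→A, a span of 5 letter steps, so the interval is some kind of sixth.
C## to A# is 8 semitones. A major sixth is 9, so 8 makes it minor.

minor sixth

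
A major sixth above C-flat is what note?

C up a major sixth is A, so the target letter is A.
From Cb, a major sixth is 9 semitones up: Ab.

Ab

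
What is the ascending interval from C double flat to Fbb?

perfect fourth

The letter names run C→F, a span of 3 letter steps, so the interval is some kind of fourth.
Cbb to Fbb is 5 semitones. A perfect fourth is 5, so 5 makes it perfect.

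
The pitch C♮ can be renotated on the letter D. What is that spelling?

Dbb

C is pitch class 0. The letter D alone is pitch class 2.
To reach pitch class 0 from D requires an offset of -2 semitones, i.e. double flat: Dbb.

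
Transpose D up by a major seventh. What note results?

C#

A seventh above D lands on the letter C.
A major seventh spans 11 semitones, so D moves to pitch class 1. On the letter C that is C#.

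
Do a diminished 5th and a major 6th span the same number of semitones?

A diminished fifth spans 6 semitones; a major sixth spans 9.
The spans differ, so they are not enharmonic equivalents.

No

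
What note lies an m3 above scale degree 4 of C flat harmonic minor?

Abb

Scale degree 4 of Cb harmonic minor is Fb.
A minor third (3 semitones) above Fb lands on the letter A, giving Abb.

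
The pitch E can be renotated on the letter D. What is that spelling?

E is pitch class 4. The letter D alone is pitch class 2.
To reach pitch class 4 from D requires an offset of +2 semitones, i.e. double sharp: D##.

D##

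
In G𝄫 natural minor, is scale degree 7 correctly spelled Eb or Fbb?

Each scale degree takes a distinct letter name. Degree 7 of a scale on G must use the letter F.
Fbb and Eb are enharmonically the same pitch, but only Fbb uses the letter F, so it is the correct spelling here.

Fbb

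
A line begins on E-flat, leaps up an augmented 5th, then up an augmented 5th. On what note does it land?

An augmented fifth up from Eb is B (letter B, 8 semitones up).
An augmented fifth up from B is F## (letter F, 8 semitones up).

F##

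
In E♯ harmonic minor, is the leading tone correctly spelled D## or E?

D##

Each scale degree takes a distinct letter name. Degree 7 of a scale on E must use the letter D.
D## and E are enharmonically the same pitch, but only D## uses the letter D, so it is the correct spelling here.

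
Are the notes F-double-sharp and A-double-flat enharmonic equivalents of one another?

Yes

F## is pitch class 7; Abb is pitch class 7.
All spellings map to pitch class 7, so they are enharmonically equivalent.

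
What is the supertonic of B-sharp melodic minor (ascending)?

Degree 2 takes the letter 1 step above B, which is C.
In melodic minor (ascending), degree 2 sits 2 semitones above the tonic. B# + 2 semitones is pitch class 2, spelled on C as C##.

C##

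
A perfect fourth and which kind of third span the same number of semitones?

augmented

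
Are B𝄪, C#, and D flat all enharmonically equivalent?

B## = pitch class 1 and C# = pitch class 1 and Db = pitch class 1 — the same pitch class, so they are enharmonic equivalents.

Yes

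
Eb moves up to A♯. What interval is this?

doubly augmented fourth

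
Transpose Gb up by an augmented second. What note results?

A

A second above G lands on the letter A.
An augmented second spans 3 semitones, so Gb moves to pitch class 9. On the letter A that is A.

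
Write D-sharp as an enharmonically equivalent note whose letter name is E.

D# is pitch class 3. The letter E alone is pitch class 4.
To reach pitch class 3 from E requires an offset of -1 semitone, i.e. flat: Eb.

Eb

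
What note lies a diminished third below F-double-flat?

Db

F down a major third is Db, so the target letter is D.
From Fbb, a diminished third is 2 semitones down: Db.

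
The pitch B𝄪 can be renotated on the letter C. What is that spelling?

C#

Plain C sits 1 semitone below B##, so on the letter C the same pitch needs a sharp: C#.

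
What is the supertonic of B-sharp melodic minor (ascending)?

C##

Degree 2 takes the letter 1 step above B, which is C.
In melodic minor (ascending), degree 2 sits 2 semitones above the tonic. B# + 2 semitones is pitch class 2, spelled on C as C##.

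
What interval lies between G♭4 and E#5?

doubly augmented sixth

Counting letters G–A–B–C–D–E gives a sixth.
Gb→E# = 11 semitones, 2 wider than the major sixth (9), so doubly augmented.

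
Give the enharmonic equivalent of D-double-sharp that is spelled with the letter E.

D## is pitch class 4. The letter E alone is pitch class 4.
Pitch class 4 on E needs no accidental: E.

E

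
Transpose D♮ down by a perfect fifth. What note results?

G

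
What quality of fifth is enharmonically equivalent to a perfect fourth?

doubly diminished

A perfect fourth spans 5 semitones.
A fifth spanning 5 semitones is doubly diminished (the perfect fifth is 7).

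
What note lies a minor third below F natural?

A third below F lands on the letter D.
A minor third spans 3 semitones, so F moves to pitch class 2. On the letter D that is D.

D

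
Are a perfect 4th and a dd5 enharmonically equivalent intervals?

Yes

A perfect fourth spans 5 semitones; a doubly diminished fifth spans 5.
They are enharmonically equivalent.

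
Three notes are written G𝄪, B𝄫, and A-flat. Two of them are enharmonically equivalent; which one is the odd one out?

In 12-tone equal temperament, enharmonic equivalents share a pitch class. G## is pitch class 9; Bbb is pitch class 9; Ab is pitch class 8.
G## and Bbb share pitch class 9, while Ab is pitch class 8.

Ab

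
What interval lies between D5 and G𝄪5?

doubly augmented fourth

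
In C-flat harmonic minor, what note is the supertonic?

Db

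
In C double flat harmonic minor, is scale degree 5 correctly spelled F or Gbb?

Gbb

Each scale degree takes a distinct letter name. Degree 5 of a scale on C must use the letter G.
Gbb and F are enharmonically the same pitch, but only Gbb uses the letter G, so it is the correct spelling here.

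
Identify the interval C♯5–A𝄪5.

Counting letters C–D–E–F–G–A gives a sixth.
C#→A## = 10 semitones, 1 wider than the major sixth (9), so augmented.

augmented sixth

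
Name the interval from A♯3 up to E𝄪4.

augmented fifth

The letter names run A→E, a span of 4 letter steps, so the interval is some kind of fifth.
A# to E## is 8 semitones. A perfect fifth is 7, so 8 makes it augmented.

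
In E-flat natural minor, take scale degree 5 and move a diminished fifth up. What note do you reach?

Fb

Scale degree 5 of Eb natural minor is Bb.
A diminished fifth (6 semitones) above Bb lands on the letter F, giving Fb.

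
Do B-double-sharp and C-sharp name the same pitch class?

Yes

B## = pitch class 1 and C# = pitch class 1 — the same pitch class, so they are enharmonic equivalents.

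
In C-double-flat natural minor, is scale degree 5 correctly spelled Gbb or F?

Each scale degree takes a distinct letter name. Degree 5 of a scale on C must use the letter G.
Gbb and F are enharmonically the same pitch, but only Gbb uses the letter G, so it is the correct spelling here.

Gbb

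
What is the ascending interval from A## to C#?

diminished third

Counting letters A–B–C gives a third.
A##→C# = 2 semitones, 2 narrower than the major third (4), so diminished.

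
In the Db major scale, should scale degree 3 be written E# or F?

Each scale degree takes a distinct letter name. Degree 3 of a scale on D must use the letter F.
F and E# are enharmonically the same pitch, but only F uses the letter F, so it is the correct spelling here.

F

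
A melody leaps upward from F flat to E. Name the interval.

augmented seventh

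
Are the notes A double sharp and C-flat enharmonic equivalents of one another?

Yes

A## is pitch class 11; Cb is pitch class 11.
All spellings map to pitch class 11, so they are enharmonically equivalent.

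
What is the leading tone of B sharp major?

Degree 7 takes the letter 6 steps above B, which is A.
In major, degree 7 sits 11 semitones above the tonic. B# + 11 semitones is pitch class 11, spelled on A as A##.

A##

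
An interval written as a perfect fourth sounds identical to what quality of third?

augmented

A perfect fourth spans 5 semitones.
A third spanning 5 semitones is augmented (the major third is 4).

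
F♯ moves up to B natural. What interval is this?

Counting letters F–G–A–B gives a fourth.
F#→B = 5 semitones, exactly the perfect fourth.

perfect fourth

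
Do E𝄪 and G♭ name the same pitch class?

Yes

E## = pitch class 6 and Gb = pitch class 6 — the same pitch class, so they are enharmonic equivalents.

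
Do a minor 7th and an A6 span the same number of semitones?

Yes

A minor seventh spans 10 semitones; an augmented sixth spans 10.
They are enharmonically equivalent.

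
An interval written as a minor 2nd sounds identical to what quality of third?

doubly diminished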